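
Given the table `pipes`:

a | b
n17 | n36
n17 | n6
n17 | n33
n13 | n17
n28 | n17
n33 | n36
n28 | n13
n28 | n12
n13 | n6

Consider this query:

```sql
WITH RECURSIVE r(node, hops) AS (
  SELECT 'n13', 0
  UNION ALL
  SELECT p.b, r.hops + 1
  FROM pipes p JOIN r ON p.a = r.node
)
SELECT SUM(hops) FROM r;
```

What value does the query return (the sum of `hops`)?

Base: (n13, hops=0).
Iteration 1: edges from {n13} -> (n17, hops=1), (n6, hops=1).
Iteration 2: edges from {n17,n6} -> (n33, hops=2), (n36, hops=2), (n6, hops=2).
Iteration 3: edges from {n33,n36,n6} -> (n36, hops=3).
Iteration 4: no outgoing edges from {n36}; recursion stops.
SUM(hops) = 0 + 1 + 1 + 2 + 2 + 2 + 3 = 11.

11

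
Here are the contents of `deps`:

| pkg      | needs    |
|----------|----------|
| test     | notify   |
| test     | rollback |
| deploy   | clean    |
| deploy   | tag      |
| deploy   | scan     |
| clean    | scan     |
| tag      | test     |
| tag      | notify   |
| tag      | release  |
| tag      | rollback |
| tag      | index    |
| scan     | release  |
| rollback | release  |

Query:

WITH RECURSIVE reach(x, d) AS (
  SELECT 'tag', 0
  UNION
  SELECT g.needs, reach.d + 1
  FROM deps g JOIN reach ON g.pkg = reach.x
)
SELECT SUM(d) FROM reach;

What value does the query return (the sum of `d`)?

Base: (tag, d=0).
Iteration 1: edges from {tag} -> (index, d=1), (notify, d=1), (release, d=1), (rollback, d=1), (test, d=1).
Iteration 2: edges from {index,notify,release,rollback,test} -> (notify, d=2), (release, d=2), (rollback, d=2).
Iteration 3: edges from {notify,release,rollback} -> (release, d=3).
Iteration 4: no outgoing edges from {release}; recursion stops.
SUM(d) = 0 + 1 + 1 + 1 + 1 + 1 + 2 + 2 + 2 + 3 = 14.

14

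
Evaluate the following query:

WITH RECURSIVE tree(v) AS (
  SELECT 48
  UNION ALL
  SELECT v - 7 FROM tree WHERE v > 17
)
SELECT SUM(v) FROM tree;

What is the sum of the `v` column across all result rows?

Base: v=48.
Iteration 1: 48 > 17 holds -> v = 48 - 7 = 41.
Iteration 2: 41 > 17 holds -> v = 41 - 7 = 34.
Iteration 3: 34 > 17 holds -> v = 34 - 7 = 27.
Iteration 4: 27 > 17 holds -> v = 27 - 7 = 20.
Iteration 5: 20 > 17 holds -> v = 20 - 7 = 13.
Iteration 6: 13 > 17 fails; recursion stops.
SUM(v) = 48 + 41 + 34 + 27 + 20 + 13 = 183.

183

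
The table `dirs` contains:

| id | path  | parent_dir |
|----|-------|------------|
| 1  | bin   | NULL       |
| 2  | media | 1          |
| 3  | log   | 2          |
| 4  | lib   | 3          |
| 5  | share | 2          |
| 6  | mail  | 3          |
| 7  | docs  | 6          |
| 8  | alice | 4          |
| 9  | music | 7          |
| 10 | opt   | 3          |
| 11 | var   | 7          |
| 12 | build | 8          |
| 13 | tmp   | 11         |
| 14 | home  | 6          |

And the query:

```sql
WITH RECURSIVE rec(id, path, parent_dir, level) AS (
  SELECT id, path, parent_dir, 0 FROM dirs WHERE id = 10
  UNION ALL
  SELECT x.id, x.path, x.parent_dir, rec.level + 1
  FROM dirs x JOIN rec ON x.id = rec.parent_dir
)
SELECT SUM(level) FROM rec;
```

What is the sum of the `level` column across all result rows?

Base: id=10 (opt), parent_dir=3, level 0.
Iteration 1: join on id=3 -> log (id 3, parent_dir=2, level 1).
Iteration 2: join on id=2 -> media (id 2, parent_dir=1, level 2).
Iteration 3: join on id=1 -> bin (id 1, parent_dir=NULL, level 3).
Iteration 4: parent_dir is NULL; no match; recursion stops.
SUM(level) = 0 + 1 + 2 + 3 = 6.

6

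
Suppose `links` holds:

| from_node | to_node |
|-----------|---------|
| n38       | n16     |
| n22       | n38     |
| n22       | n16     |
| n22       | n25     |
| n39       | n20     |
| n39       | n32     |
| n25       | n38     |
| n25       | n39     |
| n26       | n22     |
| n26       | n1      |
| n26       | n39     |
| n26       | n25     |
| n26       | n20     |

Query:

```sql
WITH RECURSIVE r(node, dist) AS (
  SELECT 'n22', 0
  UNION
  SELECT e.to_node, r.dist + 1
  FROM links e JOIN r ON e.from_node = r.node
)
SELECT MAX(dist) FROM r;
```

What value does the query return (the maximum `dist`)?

Base: (n22, dist=0).
Iteration 1: edges from {n22} -> (n16, dist=1), (n25, dist=1), (n38, dist=1).
Iteration 2: edges from {n16,n25,n38} -> (n16, dist=2), (n38, dist=2), (n39, dist=2).
Iteration 3: edges from {n16,n38,n39} -> (n16, dist=3), (n20, dist=3), (n32, dist=3).
Iteration 4: no outgoing edges from {n16,n20,n32}; recursion stops.
dist values: 0, 1, 1, 1, 2, 2, 2, 3, 3, 3; the maximum is 3.

3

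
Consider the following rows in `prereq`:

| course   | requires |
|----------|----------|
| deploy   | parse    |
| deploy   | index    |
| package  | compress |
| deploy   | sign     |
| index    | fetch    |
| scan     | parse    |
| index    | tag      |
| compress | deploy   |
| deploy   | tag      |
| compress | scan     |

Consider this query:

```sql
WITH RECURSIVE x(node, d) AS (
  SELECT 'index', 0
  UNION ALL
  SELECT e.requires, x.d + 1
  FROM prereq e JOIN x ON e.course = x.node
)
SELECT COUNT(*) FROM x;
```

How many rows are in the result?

Base: (index, d=0).
Iteration 1: edges from {index} -> (fetch, d=1), (tag, d=1).
Iteration 2: no outgoing edges from {fetch,tag}; recursion stops.
Total rows emitted: 3.

3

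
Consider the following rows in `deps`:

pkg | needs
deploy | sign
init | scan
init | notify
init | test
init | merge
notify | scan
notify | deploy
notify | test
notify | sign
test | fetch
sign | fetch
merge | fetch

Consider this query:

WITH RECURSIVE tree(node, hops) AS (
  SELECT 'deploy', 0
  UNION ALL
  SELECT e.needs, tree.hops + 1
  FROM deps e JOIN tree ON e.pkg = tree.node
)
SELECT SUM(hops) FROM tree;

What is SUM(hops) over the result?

3

Base: (deploy, hops=0).
Iteration 1: edges from {deploy} -> (sign, hops=1).
Iteration 2: edges from {sign} -> (fetch, hops=2).
Iteration 3: no outgoing edges from {fetch}; recursion stops.
SUM(hops) = 0 + 1 + 2 = 3.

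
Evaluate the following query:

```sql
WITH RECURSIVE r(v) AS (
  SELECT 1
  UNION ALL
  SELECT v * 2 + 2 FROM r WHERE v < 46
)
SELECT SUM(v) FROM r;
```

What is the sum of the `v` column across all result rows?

83

Base: v=1.
Iteration 1: 1 < 46 holds -> v = 1 * 2 + 2 = 4.
Iteration 2: 4 < 46 holds -> v = 4 * 2 + 2 = 10.
Iteration 3: 10 < 46 holds -> v = 10 * 2 + 2 = 22.
Iteration 4: 22 < 46 holds -> v = 22 * 2 + 2 = 46.
Iteration 5: 46 < 46 fails; recursion stops.
SUM(v) = 1 + 4 + 10 + 22 + 46 = 83.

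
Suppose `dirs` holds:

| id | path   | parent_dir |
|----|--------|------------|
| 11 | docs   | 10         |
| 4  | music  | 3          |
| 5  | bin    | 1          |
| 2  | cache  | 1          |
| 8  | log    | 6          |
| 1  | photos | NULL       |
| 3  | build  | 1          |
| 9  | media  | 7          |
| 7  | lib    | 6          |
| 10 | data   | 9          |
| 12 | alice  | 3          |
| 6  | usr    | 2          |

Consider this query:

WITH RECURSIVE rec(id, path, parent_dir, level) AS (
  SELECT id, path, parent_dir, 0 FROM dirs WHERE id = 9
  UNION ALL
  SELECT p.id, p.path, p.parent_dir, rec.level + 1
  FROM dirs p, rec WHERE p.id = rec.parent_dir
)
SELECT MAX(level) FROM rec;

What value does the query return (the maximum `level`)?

Base: id=9 (media), parent_dir=7, level 0.
Iteration 1: join on id=7 -> lib (id 7, parent_dir=6, level 1).
Iteration 2: join on id=6 -> usr (id 6, parent_dir=2, level 2).
Iteration 3: join on id=2 -> cache (id 2, parent_dir=1, level 3).
Iteration 4: join on id=1 -> photos (id 1, parent_dir=NULL, level 4).
Iteration 5: parent_dir is NULL; no match; recursion stops.
level values: 0, 1, 2, 3, 4; the maximum is 4.

4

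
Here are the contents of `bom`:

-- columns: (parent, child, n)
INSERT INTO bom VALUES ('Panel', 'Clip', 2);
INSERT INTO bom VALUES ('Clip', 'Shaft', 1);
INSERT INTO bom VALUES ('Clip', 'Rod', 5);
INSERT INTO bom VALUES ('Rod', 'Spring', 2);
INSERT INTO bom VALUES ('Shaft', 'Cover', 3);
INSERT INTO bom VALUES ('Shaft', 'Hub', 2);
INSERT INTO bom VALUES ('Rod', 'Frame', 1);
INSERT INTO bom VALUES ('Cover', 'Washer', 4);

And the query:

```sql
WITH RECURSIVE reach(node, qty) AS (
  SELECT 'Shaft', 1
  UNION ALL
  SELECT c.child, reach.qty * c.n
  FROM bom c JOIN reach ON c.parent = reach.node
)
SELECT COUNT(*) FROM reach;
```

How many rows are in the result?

4

Base: (Shaft, qty=1).
Iteration 1: components of {Shaft} -> Cover = 1*3 = 3, Hub = 1*2 = 2.
Iteration 2: components of {Cover,Hub} -> Washer = 3*4 = 12.
Iteration 3: no further components; recursion stops.
Total rows emitted: 4.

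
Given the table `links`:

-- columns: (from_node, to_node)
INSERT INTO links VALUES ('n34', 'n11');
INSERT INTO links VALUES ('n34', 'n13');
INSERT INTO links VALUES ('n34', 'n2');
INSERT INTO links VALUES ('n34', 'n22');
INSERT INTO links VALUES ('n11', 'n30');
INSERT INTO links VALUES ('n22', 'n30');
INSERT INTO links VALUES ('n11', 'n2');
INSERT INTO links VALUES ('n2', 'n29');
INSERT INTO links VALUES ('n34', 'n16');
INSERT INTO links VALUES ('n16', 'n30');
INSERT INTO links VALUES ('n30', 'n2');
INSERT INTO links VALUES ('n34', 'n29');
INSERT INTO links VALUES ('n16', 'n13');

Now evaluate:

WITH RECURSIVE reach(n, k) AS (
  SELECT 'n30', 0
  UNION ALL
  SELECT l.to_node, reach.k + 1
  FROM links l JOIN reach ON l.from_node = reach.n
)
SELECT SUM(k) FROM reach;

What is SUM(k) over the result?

3

Base: (n30, k=0).
Iteration 1: edges from {n30} -> (n2, k=1).
Iteration 2: edges from {n2} -> (n29, k=2).
Iteration 3: no outgoing edges from {n29}; recursion stops.
SUM(k) = 0 + 1 + 2 = 3.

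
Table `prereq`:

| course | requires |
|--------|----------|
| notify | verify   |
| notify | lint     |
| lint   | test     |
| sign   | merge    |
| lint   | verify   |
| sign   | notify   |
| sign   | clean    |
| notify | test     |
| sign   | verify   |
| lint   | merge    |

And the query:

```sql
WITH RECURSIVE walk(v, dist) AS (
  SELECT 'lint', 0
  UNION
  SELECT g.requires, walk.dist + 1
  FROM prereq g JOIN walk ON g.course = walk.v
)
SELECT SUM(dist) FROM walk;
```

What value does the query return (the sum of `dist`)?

Base: (lint, dist=0).
Iteration 1: edges from {lint} -> (merge, dist=1), (test, dist=1), (verify, dist=1).
Iteration 2: no outgoing edges from {merge,test,verify}; recursion stops.
SUM(dist) = 0 + 1 + 1 + 1 = 3.

3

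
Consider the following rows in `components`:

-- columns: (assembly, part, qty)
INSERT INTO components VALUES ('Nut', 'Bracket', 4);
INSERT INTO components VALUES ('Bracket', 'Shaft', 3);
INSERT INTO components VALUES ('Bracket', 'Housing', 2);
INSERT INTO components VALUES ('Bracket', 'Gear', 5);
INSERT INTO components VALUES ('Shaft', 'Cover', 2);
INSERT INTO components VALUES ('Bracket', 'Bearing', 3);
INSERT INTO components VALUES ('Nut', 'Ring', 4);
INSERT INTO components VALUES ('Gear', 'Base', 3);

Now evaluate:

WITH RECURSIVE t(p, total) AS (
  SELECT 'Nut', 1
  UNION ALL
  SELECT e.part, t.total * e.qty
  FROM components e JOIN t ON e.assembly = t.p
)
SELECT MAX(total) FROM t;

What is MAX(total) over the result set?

Base: (Nut, total=1).
Iteration 1: components of {Nut} -> Bracket = 1*4 = 4, Ring = 1*4 = 4.
Iteration 2: components of {Bracket,Ring} -> Bearing = 4*3 = 12, Gear = 4*5 = 20, Housing = 4*2 = 8, Shaft = 4*3 = 12.
Iteration 3: components of {Bearing,Gear,Housing,Shaft} -> Base = 20*3 = 60, Cover = 12*2 = 24.
Iteration 4: no further components; recursion stops.
total values: 1, 4, 4, 12, 8, 20, 12, 24, 60; the maximum is 60.

60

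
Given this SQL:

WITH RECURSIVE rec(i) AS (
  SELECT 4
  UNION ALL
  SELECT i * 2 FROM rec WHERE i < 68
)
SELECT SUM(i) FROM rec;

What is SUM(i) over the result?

Base: i=4.
Iteration 1: 4 < 68 holds -> i = 4 * 2 = 8.
Iteration 2: 8 < 68 holds -> i = 8 * 2 = 16.
Iteration 3: 16 < 68 holds -> i = 16 * 2 = 32.
Iteration 4: 32 < 68 holds -> i = 32 * 2 = 64.
Iteration 5: 64 < 68 holds -> i = 64 * 2 = 128.
Iteration 6: 128 < 68 fails; recursion stops.
SUM(i) = 4 + 8 + 16 + 32 + 64 + 128 = 252.

252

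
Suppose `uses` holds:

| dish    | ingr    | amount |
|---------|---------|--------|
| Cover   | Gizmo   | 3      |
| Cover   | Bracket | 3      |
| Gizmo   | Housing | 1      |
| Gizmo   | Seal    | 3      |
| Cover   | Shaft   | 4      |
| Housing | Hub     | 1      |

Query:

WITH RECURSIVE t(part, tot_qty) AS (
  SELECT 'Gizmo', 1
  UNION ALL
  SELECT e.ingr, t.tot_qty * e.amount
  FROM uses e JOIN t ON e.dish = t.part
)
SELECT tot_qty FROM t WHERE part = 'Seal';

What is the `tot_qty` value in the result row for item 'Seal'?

3

Base: (Gizmo, tot_qty=1).
Iteration 1: components of {Gizmo} -> Housing = 1*1 = 1, Seal = 1*3 = 3.
Iteration 2: components of {Housing,Seal} -> Hub = 1*1 = 1.
Iteration 3: no further components; recursion stops.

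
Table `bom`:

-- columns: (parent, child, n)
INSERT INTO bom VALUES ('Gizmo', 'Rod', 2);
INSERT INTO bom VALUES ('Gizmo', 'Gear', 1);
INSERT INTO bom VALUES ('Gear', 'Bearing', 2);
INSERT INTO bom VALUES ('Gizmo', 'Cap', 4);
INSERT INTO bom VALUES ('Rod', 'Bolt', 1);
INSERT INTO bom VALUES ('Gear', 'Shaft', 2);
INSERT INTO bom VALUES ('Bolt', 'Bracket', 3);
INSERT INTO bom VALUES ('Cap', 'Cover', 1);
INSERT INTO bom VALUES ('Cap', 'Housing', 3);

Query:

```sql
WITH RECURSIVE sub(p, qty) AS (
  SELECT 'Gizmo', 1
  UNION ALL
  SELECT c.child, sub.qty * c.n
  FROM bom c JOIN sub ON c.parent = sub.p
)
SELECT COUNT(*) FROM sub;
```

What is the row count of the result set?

10

Base: (Gizmo, qty=1).
Iteration 1: components of {Gizmo} -> Cap = 1*4 = 4, Gear = 1*1 = 1, Rod = 1*2 = 2.
Iteration 2: components of {Cap,Gear,Rod} -> Bearing = 1*2 = 2, Bolt = 2*1 = 2, Cover = 4*1 = 4, Housing = 4*3 = 12, Shaft = 1*2 = 2.
Iteration 3: components of {Bearing,Bolt,Cover,Housing,Shaft} -> Bracket = 2*3 = 6.
Iteration 4: no further components; recursion stops.
Total rows emitted: 10.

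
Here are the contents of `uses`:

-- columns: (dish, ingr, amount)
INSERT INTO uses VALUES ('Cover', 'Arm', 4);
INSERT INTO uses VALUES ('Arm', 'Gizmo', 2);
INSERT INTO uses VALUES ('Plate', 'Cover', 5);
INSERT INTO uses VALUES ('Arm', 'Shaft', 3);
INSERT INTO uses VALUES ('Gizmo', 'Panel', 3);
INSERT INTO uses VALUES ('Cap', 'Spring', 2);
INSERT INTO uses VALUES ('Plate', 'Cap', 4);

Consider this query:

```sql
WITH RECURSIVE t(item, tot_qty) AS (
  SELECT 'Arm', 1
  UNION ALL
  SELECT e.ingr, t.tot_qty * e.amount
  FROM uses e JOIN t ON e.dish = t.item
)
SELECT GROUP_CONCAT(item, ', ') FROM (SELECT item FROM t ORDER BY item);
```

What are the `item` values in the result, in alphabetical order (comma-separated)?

Arm, Gizmo, Panel, Shaft

Base: (Arm, tot_qty=1).
Iteration 1: components of {Arm} -> Gizmo = 1*2 = 2, Shaft = 1*3 = 3.
Iteration 2: components of {Gizmo,Shaft} -> Panel = 2*3 = 6.
Iteration 3: no further components; recursion stops.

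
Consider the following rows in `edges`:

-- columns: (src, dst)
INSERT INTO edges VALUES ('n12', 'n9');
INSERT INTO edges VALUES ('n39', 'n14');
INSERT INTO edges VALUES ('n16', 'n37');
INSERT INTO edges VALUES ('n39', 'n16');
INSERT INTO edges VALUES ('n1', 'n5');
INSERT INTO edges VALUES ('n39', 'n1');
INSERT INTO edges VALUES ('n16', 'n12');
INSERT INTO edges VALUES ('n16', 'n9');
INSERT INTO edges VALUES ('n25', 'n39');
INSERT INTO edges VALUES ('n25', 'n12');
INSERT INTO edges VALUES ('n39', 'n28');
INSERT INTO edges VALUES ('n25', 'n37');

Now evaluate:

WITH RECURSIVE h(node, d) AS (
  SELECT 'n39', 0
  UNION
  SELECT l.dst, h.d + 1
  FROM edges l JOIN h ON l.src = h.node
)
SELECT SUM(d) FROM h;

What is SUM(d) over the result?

Base: (n39, d=0).
Iteration 1: edges from {n39} -> (n1, d=1), (n14, d=1), (n16, d=1), (n28, d=1).
Iteration 2: edges from {n1,n14,n16,n28} -> (n12, d=2), (n37, d=2), (n5, d=2), (n9, d=2).
Iteration 3: edges from {n12,n37,n5,n9} -> (n9, d=3).
Iteration 4: no outgoing edges from {n9}; recursion stops.
SUM(d) = 0 + 1 + 1 + 1 + 1 + 2 + 2 + 2 + 2 + 3 = 15.

15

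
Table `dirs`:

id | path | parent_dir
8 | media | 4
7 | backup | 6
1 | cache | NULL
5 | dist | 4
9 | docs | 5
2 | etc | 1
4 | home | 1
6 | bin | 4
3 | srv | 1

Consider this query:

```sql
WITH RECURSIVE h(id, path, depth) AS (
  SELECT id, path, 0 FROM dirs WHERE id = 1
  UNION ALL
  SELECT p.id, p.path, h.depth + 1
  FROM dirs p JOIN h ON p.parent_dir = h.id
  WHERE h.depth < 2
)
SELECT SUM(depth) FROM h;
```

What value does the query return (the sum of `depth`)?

Base: id=1 (cache) at depth 0.
Iteration 1: rows with parent_dir in {1} -> etc (id 2, depth 1), srv (id 3, depth 1), home (id 4, depth 1).
Iteration 2: rows with parent_dir in {2,3,4} -> dist (id 5, depth 2), bin (id 6, depth 2), media (id 8, depth 2).
Iteration 3: depth < 2 fails for all current rows; recursion stops.
SUM(depth) = 0 + 1 + 1 + 1 + 2 + 2 + 2 = 9.

9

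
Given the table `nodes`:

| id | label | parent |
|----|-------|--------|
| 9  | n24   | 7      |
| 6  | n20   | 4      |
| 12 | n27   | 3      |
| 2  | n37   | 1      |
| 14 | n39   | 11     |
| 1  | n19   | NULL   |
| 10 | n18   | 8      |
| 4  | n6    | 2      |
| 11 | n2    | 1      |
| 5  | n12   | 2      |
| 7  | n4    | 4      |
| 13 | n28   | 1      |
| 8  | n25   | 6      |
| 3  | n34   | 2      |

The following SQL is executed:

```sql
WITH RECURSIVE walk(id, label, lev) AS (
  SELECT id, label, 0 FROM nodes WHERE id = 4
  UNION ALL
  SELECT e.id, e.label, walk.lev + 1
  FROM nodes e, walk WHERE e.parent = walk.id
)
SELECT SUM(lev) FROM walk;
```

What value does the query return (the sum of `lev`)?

9

Base: id=4 (n6) at lev 0.
Iteration 1: rows with parent in {4} -> n20 (id 6, lev 1), n4 (id 7, lev 1).
Iteration 2: rows with parent in {6,7} -> n25 (id 8, lev 2), n24 (id 9, lev 2).
Iteration 3: rows with parent in {8,9} -> n18 (id 10, lev 3).
Iteration 4: no rows with parent in {10}; recursion stops.
SUM(lev) = 0 + 1 + 1 + 2 + 2 + 3 = 9.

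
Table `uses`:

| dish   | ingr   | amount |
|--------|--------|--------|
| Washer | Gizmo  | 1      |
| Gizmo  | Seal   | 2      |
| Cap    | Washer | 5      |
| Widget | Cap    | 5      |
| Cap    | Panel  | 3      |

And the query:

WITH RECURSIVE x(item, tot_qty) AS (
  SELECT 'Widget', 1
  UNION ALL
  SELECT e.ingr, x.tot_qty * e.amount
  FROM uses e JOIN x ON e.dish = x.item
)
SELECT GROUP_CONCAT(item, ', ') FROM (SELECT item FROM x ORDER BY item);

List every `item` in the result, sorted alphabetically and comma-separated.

Base: (Widget, tot_qty=1).
Iteration 1: components of {Widget} -> Cap = 1*5 = 5.
Iteration 2: components of {Cap} -> Panel = 5*3 = 15, Washer = 5*5 = 25.
Iteration 3: components of {Panel,Washer} -> Gizmo = 25*1 = 25.
Iteration 4: components of {Gizmo} -> Seal = 25*2 = 50.
Iteration 5: no further components; recursion stops.

Cap, Gizmo, Panel, Seal, Washer, Widget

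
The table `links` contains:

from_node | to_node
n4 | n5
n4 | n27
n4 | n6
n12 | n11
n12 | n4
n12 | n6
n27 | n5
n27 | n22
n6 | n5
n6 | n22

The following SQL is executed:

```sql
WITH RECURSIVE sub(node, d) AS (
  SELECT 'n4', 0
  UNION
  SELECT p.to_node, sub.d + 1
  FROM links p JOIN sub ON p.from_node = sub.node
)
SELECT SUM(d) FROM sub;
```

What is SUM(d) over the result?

Base: (n4, d=0).
Iteration 1: edges from {n4} -> (n27, d=1), (n5, d=1), (n6, d=1).
Iteration 2: edges from {n27,n5,n6} -> (n22, d=2), (n5, d=2). [UNION drops 2 duplicate row(s)]
Iteration 3: no outgoing edges from {n22,n5}; recursion stops.
SUM(d) = 0 + 1 + 1 + 1 + 2 + 2 = 7.

7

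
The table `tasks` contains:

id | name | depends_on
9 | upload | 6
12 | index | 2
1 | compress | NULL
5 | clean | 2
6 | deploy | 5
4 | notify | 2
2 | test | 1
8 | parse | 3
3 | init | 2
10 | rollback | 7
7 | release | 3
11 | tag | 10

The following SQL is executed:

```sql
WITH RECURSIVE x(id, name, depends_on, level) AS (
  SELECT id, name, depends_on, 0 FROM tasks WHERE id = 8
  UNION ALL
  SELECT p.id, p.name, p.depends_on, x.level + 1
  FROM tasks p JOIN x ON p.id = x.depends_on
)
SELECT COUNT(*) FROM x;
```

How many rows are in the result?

Base: id=8 (parse), depends_on=3, level 0.
Iteration 1: join on id=3 -> init (id 3, depends_on=2, level 1).
Iteration 2: join on id=2 -> test (id 2, depends_on=1, level 2).
Iteration 3: join on id=1 -> compress (id 1, depends_on=NULL, level 3).
Iteration 4: depends_on is NULL; no match; recursion stops.
Total rows emitted: 4.

4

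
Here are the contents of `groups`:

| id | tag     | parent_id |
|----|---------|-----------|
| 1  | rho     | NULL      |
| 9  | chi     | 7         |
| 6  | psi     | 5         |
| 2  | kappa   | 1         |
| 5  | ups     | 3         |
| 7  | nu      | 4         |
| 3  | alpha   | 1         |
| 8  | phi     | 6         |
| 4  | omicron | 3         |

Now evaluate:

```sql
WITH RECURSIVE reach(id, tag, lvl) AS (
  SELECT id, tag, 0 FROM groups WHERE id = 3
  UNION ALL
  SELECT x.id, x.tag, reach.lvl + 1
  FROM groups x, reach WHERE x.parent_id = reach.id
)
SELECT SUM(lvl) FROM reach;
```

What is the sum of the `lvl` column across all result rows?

12

Base: id=3 (alpha) at lvl 0.
Iteration 1: rows with parent_id in {3} -> omicron (id 4, lvl 1), ups (id 5, lvl 1).
Iteration 2: rows with parent_id in {4,5} -> psi (id 6, lvl 2), nu (id 7, lvl 2).
Iteration 3: rows with parent_id in {6,7} -> phi (id 8, lvl 3), chi (id 9, lvl 3).
Iteration 4: no rows with parent_id in {8,9}; recursion stops.
SUM(lvl) = 0 + 1 + 1 + 2 + 2 + 3 + 3 = 12.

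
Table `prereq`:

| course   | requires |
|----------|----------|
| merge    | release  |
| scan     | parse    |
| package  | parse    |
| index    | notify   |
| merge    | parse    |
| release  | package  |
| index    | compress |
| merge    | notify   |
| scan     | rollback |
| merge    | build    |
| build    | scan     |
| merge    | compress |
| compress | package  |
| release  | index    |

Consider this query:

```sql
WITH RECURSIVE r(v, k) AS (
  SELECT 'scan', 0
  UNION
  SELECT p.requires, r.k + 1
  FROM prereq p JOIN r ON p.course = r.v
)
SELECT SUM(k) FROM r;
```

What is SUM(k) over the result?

2

Base: (scan, k=0).
Iteration 1: edges from {scan} -> (parse, k=1), (rollback, k=1).
Iteration 2: no outgoing edges from {parse,rollback}; recursion stops.
SUM(k) = 0 + 1 + 1 = 2.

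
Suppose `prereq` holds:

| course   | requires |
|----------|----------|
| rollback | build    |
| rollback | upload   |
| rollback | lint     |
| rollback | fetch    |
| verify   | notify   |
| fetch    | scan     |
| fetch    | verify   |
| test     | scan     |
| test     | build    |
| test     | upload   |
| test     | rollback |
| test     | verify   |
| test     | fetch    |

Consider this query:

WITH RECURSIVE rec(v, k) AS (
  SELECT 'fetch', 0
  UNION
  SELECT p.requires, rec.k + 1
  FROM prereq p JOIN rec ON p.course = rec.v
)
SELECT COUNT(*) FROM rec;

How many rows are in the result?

4

Base: (fetch, k=0).
Iteration 1: edges from {fetch} -> (scan, k=1), (verify, k=1).
Iteration 2: edges from {scan,verify} -> (notify, k=2).
Iteration 3: no outgoing edges from {notify}; recursion stops.
Total rows emitted: 4.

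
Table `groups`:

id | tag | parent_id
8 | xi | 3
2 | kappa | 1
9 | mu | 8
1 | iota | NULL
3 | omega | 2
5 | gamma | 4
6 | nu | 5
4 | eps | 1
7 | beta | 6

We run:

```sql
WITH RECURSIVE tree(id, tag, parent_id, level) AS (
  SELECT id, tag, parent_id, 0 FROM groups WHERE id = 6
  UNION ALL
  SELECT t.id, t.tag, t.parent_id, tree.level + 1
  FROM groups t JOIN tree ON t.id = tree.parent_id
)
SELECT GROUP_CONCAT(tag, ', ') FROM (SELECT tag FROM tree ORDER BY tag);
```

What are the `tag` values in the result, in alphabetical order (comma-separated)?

eps, gamma, iota, nu

Base: id=6 (nu), parent_id=5, level 0.
Iteration 1: join on id=5 -> gamma (id 5, parent_id=4, level 1).
Iteration 2: join on id=4 -> eps (id 4, parent_id=1, level 2).
Iteration 3: join on id=1 -> iota (id 1, parent_id=NULL, level 3).
Iteration 4: parent_id is NULL; no match; recursion stops.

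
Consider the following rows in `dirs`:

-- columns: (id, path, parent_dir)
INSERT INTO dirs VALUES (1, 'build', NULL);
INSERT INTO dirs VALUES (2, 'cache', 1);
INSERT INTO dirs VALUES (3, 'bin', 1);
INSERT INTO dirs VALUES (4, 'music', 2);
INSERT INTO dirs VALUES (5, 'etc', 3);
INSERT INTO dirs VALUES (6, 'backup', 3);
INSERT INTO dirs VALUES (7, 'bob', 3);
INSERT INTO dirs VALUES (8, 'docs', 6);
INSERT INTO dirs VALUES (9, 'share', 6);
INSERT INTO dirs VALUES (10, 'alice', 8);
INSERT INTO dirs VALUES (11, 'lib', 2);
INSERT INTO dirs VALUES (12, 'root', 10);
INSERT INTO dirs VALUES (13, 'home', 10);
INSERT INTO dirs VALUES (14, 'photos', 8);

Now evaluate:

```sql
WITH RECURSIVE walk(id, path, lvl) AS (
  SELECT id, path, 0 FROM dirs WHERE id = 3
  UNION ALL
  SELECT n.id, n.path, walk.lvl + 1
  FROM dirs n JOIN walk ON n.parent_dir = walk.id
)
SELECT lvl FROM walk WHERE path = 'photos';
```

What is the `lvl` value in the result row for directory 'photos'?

3

Base: id=3 (bin) at lvl 0.
Iteration 1: rows with parent_dir in {3} -> etc (id 5, lvl 1), backup (id 6, lvl 1), bob (id 7, lvl 1).
Iteration 2: rows with parent_dir in {5,6,7} -> docs (id 8, lvl 2), share (id 9, lvl 2).
Iteration 3: rows with parent_dir in {8,9} -> alice (id 10, lvl 3), photos (id 14, lvl 3).
Iteration 4: rows with parent_dir in {10,14} -> root (id 12, lvl 4), home (id 13, lvl 4).
Iteration 5: no rows with parent_dir in {12,13}; recursion stops.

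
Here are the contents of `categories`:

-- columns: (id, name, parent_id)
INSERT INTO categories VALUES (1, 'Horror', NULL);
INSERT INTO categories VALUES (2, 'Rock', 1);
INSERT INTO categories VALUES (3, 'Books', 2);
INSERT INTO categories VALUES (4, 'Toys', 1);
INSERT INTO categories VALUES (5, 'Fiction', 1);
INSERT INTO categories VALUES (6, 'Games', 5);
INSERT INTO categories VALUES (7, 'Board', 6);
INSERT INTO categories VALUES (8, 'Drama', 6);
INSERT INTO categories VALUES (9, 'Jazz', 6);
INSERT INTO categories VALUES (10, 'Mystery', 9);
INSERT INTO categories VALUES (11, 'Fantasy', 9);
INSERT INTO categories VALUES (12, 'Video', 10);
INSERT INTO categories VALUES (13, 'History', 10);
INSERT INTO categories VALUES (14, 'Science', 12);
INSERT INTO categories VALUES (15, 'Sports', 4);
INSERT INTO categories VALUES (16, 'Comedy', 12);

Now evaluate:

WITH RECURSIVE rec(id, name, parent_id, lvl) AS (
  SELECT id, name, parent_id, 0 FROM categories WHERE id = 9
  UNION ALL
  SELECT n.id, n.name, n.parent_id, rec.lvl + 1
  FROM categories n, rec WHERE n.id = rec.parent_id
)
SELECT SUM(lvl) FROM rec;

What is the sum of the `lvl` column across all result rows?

6

Base: id=9 (Jazz), parent_id=6, lvl 0.
Iteration 1: join on id=6 -> Games (id 6, parent_id=5, lvl 1).
Iteration 2: join on id=5 -> Fiction (id 5, parent_id=1, lvl 2).
Iteration 3: join on id=1 -> Horror (id 1, parent_id=NULL, lvl 3).
Iteration 4: parent_id is NULL; no match; recursion stops.
SUM(lvl) = 0 + 1 + 2 + 3 = 6.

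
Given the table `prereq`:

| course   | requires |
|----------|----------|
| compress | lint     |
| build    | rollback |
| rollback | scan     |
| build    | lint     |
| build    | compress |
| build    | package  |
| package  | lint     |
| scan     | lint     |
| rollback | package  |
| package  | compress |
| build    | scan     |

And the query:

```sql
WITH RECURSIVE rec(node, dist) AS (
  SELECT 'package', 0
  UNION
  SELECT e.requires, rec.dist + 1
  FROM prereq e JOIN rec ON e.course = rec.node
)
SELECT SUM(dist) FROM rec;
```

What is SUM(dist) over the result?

4

Base: (package, dist=0).
Iteration 1: edges from {package} -> (compress, dist=1), (lint, dist=1).
Iteration 2: edges from {compress,lint} -> (lint, dist=2).
Iteration 3: no outgoing edges from {lint}; recursion stops.
SUM(dist) = 0 + 1 + 1 + 2 = 4.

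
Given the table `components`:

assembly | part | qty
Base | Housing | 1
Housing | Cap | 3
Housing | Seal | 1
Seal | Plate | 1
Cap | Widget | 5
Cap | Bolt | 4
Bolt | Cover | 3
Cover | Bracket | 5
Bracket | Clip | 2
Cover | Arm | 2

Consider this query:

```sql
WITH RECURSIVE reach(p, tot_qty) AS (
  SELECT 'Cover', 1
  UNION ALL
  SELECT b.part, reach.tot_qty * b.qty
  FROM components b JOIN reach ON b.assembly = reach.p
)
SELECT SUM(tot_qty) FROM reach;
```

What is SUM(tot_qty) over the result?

18

Base: (Cover, tot_qty=1).
Iteration 1: components of {Cover} -> Arm = 1*2 = 2, Bracket = 1*5 = 5.
Iteration 2: components of {Arm,Bracket} -> Clip = 5*2 = 10.
Iteration 3: no further components; recursion stops.
SUM(tot_qty) = 1 + 5 + 2 + 10 = 18.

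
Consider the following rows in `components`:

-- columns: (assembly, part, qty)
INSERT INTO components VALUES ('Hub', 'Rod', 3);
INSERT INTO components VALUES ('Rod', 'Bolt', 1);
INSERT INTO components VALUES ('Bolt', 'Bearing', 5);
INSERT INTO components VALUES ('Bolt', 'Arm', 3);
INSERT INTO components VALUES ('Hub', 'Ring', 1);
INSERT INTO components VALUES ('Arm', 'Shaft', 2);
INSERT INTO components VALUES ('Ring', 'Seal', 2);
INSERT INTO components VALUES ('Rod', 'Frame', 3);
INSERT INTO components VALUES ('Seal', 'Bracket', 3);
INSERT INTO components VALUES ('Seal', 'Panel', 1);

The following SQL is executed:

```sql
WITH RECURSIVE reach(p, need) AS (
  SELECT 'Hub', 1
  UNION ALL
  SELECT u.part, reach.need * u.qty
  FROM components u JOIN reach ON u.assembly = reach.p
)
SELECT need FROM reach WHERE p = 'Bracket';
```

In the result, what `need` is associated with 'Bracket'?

Base: (Hub, need=1).
Iteration 1: components of {Hub} -> Ring = 1*1 = 1, Rod = 1*3 = 3.
Iteration 2: components of {Ring,Rod} -> Bolt = 3*1 = 3, Frame = 3*3 = 9, Seal = 1*2 = 2.
Iteration 3: components of {Bolt,Frame,Seal} -> Arm = 3*3 = 9, Bearing = 3*5 = 15, Bracket = 2*3 = 6, Panel = 2*1 = 2.
Iteration 4: components of {Arm,Bearing,Bracket,Panel} -> Shaft = 9*2 = 18.
Iteration 5: no further components; recursion stops.

6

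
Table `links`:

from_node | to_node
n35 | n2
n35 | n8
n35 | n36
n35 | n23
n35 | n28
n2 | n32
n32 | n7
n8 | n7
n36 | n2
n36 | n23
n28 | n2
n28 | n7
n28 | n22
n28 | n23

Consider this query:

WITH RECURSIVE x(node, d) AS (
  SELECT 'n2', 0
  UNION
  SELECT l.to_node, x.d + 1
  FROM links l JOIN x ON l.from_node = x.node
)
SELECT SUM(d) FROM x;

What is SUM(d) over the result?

3

Base: (n2, d=0).
Iteration 1: edges from {n2} -> (n32, d=1).
Iteration 2: edges from {n32} -> (n7, d=2).
Iteration 3: no outgoing edges from {n7}; recursion stops.
SUM(d) = 0 + 1 + 2 = 3.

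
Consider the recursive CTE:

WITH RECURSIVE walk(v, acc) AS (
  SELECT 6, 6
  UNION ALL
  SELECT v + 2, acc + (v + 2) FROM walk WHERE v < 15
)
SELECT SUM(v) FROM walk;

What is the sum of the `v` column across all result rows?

66

Base: v=6, acc=6.
Iteration 1: 6 < 15 holds -> v = 6 + 2 = 8, acc = 6 + 8 = 14.
Iteration 2: 8 < 15 holds -> v = 8 + 2 = 10, acc = 14 + 10 = 24.
Iteration 3: 10 < 15 holds -> v = 10 + 2 = 12, acc = 24 + 12 = 36.
Iteration 4: 12 < 15 holds -> v = 12 + 2 = 14, acc = 36 + 14 = 50.
Iteration 5: 14 < 15 holds -> v = 14 + 2 = 16, acc = 50 + 16 = 66.
Iteration 6: 16 < 15 fails; recursion stops.
SUM(v) = 6 + 8 + 10 + 12 + 14 + 16 = 66.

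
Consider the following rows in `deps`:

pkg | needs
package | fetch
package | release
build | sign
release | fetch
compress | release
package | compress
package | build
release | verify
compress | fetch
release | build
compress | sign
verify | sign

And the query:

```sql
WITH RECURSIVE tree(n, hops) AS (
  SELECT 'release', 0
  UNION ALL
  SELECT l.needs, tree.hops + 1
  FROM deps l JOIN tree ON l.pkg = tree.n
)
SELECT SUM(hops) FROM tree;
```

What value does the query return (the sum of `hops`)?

7

Base: (release, hops=0).
Iteration 1: edges from {release} -> (build, hops=1), (fetch, hops=1), (verify, hops=1).
Iteration 2: edges from {build,fetch,verify} -> (sign, hops=2) x2. [UNION ALL keeps all 2 new rows, including repeats]
Iteration 3: no outgoing edges from {sign}; recursion stops.
SUM(hops) = 0 + 1 + 1 + 1 + 2 + 2 = 7.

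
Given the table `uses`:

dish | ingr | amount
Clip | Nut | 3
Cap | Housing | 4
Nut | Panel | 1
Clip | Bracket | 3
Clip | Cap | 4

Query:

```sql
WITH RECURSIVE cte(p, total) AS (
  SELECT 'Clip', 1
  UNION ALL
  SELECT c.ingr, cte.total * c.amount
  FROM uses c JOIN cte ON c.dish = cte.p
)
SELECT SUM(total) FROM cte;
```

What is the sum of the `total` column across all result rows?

30

Base: (Clip, total=1).
Iteration 1: components of {Clip} -> Bracket = 1*3 = 3, Cap = 1*4 = 4, Nut = 1*3 = 3.
Iteration 2: components of {Bracket,Cap,Nut} -> Housing = 4*4 = 16, Panel = 3*1 = 3.
Iteration 3: no further components; recursion stops.
SUM(total) = 1 + 3 + 3 + 4 + 3 + 16 = 30.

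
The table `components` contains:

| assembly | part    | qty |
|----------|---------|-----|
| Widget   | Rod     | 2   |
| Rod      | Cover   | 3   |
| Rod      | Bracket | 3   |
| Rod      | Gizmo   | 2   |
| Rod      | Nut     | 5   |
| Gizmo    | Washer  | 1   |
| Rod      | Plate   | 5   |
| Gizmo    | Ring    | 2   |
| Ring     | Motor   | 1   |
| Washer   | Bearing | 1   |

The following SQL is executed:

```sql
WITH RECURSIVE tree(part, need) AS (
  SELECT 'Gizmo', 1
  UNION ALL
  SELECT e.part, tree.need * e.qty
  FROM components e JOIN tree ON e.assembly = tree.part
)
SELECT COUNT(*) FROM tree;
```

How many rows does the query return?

5

Base: (Gizmo, need=1).
Iteration 1: components of {Gizmo} -> Ring = 1*2 = 2, Washer = 1*1 = 1.
Iteration 2: components of {Ring,Washer} -> Bearing = 1*1 = 1, Motor = 2*1 = 2.
Iteration 3: no further components; recursion stops.
Total rows emitted: 5.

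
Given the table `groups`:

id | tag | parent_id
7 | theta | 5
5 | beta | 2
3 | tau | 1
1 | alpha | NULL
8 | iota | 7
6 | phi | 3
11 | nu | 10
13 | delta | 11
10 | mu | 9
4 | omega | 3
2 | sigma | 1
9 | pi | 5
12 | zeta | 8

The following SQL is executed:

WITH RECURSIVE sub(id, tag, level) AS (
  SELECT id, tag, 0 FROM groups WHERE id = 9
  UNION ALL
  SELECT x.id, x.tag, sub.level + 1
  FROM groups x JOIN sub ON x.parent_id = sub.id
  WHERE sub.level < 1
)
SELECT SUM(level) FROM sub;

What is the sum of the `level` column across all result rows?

1

Base: id=9 (pi) at level 0.
Iteration 1: rows with parent_id in {9} -> mu (id 10, level 1).
Iteration 2: level < 1 fails for all current rows; recursion stops.
SUM(level) = 0 + 1 = 1.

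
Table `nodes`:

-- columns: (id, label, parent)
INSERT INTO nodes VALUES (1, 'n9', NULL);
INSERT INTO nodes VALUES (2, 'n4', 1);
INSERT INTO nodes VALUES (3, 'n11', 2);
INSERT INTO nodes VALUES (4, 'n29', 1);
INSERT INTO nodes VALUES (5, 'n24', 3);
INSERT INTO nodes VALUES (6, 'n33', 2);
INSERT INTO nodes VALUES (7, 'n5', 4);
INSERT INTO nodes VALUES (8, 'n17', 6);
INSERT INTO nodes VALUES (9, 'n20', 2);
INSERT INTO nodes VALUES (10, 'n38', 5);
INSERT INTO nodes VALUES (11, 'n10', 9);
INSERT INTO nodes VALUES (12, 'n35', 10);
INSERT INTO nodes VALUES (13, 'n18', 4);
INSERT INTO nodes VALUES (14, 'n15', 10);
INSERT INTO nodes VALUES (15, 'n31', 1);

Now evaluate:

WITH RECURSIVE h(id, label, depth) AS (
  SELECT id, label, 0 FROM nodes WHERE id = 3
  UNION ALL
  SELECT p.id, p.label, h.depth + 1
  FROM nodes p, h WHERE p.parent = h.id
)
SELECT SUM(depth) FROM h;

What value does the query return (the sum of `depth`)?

9

Base: id=3 (n11) at depth 0.
Iteration 1: rows with parent in {3} -> n24 (id 5, depth 1).
Iteration 2: rows with parent in {5} -> n38 (id 10, depth 2).
Iteration 3: rows with parent in {10} -> n35 (id 12, depth 3), n15 (id 14, depth 3).
Iteration 4: no rows with parent in {12,14}; recursion stops.
SUM(depth) = 0 + 1 + 2 + 3 + 3 = 9.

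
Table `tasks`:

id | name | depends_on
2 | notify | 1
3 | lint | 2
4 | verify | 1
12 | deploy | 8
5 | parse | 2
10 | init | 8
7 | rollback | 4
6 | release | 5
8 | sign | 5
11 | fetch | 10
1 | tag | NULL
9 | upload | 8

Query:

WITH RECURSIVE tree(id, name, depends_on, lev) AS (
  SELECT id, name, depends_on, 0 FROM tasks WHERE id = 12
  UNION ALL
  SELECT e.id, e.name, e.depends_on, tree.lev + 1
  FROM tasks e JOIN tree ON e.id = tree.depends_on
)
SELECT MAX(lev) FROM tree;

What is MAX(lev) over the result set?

4

Base: id=12 (deploy), depends_on=8, lev 0.
Iteration 1: join on id=8 -> sign (id 8, depends_on=5, lev 1).
Iteration 2: join on id=5 -> parse (id 5, depends_on=2, lev 2).
Iteration 3: join on id=2 -> notify (id 2, depends_on=1, lev 3).
Iteration 4: join on id=1 -> tag (id 1, depends_on=NULL, lev 4).
Iteration 5: depends_on is NULL; no match; recursion stops.
lev values: 0, 1, 2, 3, 4; the maximum is 4.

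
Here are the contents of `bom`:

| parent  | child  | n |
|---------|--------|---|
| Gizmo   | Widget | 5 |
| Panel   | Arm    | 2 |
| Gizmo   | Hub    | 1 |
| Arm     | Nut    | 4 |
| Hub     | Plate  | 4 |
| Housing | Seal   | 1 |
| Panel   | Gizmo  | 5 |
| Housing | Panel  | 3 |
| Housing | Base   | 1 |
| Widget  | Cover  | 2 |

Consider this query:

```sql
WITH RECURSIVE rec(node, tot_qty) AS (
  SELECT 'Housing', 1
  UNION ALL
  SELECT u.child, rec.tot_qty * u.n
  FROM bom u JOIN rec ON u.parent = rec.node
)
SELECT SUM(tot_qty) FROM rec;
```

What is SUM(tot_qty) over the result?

Base: (Housing, tot_qty=1).
Iteration 1: components of {Housing} -> Base = 1*1 = 1, Panel = 1*3 = 3, Seal = 1*1 = 1.
Iteration 2: components of {Base,Panel,Seal} -> Arm = 3*2 = 6, Gizmo = 3*5 = 15.
Iteration 3: components of {Arm,Gizmo} -> Hub = 15*1 = 15, Nut = 6*4 = 24, Widget = 15*5 = 75.
Iteration 4: components of {Hub,Nut,Widget} -> Cover = 75*2 = 150, Plate = 15*4 = 60.
Iteration 5: no further components; recursion stops.
SUM(tot_qty) = 1 + 1 + 3 + 1 + 15 + 6 + 15 + 75 + 24 + 60 + 150 = 351.

351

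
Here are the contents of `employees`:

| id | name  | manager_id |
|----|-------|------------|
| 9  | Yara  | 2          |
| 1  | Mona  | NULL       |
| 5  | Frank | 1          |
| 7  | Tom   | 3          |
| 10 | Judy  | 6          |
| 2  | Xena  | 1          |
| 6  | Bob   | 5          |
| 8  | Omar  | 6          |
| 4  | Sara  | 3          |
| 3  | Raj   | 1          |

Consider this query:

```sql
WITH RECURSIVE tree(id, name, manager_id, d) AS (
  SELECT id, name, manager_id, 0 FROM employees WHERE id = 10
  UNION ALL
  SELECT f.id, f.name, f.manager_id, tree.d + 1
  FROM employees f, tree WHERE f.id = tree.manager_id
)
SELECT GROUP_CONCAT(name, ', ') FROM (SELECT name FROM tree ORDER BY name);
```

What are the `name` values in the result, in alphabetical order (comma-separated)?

Base: id=10 (Judy), manager_id=6, d 0.
Iteration 1: join on id=6 -> Bob (id 6, manager_id=5, d 1).
Iteration 2: join on id=5 -> Frank (id 5, manager_id=1, d 2).
Iteration 3: join on id=1 -> Mona (id 1, manager_id=NULL, d 3).
Iteration 4: manager_id is NULL; no match; recursion stops.

Bob, Frank, Judy, Mona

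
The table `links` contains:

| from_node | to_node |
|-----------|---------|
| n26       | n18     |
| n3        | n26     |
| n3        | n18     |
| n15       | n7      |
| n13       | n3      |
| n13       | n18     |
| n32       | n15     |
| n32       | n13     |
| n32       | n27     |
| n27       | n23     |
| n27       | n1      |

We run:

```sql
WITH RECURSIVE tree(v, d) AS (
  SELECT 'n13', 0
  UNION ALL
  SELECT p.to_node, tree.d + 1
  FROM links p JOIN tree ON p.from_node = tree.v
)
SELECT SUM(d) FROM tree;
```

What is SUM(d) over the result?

Base: (n13, d=0).
Iteration 1: edges from {n13} -> (n18, d=1), (n3, d=1).
Iteration 2: edges from {n18,n3} -> (n18, d=2), (n26, d=2).
Iteration 3: edges from {n18,n26} -> (n18, d=3).
Iteration 4: no outgoing edges from {n18}; recursion stops.
SUM(d) = 0 + 1 + 1 + 2 + 2 + 3 = 9.

9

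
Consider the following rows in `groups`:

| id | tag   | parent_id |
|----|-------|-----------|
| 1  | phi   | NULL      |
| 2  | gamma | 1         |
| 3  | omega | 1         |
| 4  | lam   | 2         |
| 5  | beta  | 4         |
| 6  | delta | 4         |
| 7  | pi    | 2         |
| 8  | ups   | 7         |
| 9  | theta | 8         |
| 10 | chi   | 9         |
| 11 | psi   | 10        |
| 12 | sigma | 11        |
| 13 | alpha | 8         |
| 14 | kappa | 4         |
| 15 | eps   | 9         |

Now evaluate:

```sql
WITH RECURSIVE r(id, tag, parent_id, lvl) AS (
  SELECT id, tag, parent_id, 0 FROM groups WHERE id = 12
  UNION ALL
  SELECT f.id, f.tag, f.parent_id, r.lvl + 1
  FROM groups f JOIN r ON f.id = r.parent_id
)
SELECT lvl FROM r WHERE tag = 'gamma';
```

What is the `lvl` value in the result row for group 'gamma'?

Base: id=12 (sigma), parent_id=11, lvl 0.
Iteration 1: join on id=11 -> psi (id 11, parent_id=10, lvl 1).
Iteration 2: join on id=10 -> chi (id 10, parent_id=9, lvl 2).
Iteration 3: join on id=9 -> theta (id 9, parent_id=8, lvl 3).
Iteration 4: join on id=8 -> ups (id 8, parent_id=7, lvl 4).
Iteration 5: join on id=7 -> pi (id 7, parent_id=2, lvl 5).
Iteration 6: join on id=2 -> gamma (id 2, parent_id=1, lvl 6).
Iteration 7: join on id=1 -> phi (id 1, parent_id=NULL, lvl 7).
Iteration 8: parent_id is NULL; no match; recursion stops.

6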